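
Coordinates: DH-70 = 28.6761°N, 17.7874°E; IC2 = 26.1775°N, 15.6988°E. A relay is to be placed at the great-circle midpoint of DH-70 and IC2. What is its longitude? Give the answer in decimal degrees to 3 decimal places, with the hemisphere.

16.731°E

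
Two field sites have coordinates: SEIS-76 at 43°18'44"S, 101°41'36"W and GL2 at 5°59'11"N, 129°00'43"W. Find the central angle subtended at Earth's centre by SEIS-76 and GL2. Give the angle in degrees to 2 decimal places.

55.15°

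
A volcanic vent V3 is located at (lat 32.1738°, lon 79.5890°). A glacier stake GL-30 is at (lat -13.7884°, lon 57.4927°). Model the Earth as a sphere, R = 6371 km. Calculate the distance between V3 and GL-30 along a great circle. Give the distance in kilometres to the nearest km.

Δφ = -45.9622°,  Δλ = -22.0963°
a = sin²(Δφ/2) + cos φ₁ cos φ₂ sin²(Δλ/2) = 0.182622
c = 2·arcsin(√a) = 0.883104 rad = 50.5981°
d = R·c = 6371 × 0.883104 = 5626.3 km

5626 km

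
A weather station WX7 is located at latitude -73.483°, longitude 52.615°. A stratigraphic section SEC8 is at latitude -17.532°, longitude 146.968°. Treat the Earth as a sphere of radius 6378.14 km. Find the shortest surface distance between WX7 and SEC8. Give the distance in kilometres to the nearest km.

8287 km

Δφ = 55.9510°,  Δλ = 94.3530°
a = sin²(Δφ/2) + cos φ₁ cos φ₂ sin²(Δλ/2) = 0.365884
c = 2·arcsin(√a) = 1.299239 rad = 74.4409°
d = R·c = 6378.14 × 1.299239 = 8286.7 km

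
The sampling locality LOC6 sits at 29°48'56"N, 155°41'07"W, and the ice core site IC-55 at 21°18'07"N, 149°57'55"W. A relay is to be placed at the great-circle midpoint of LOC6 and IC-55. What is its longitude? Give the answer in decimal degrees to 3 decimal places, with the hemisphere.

152.723°W

LOC6: φ = +29.81556°, λ = -155.68528°
IC-55: φ = +21.30194°, λ = -149.96528°
Bx = cos φ₂ cos Δλ = 0.927040,  By = cos φ₂ sin Δλ = 0.092858
φₘ = atan2(sin φ₁ + sin φ₂, √((cos φ₁ + Bx)² + By²)) = 25.58652°
λₘ = λ₁ + atan2(By, cos φ₁ + Bx) = -152.72339°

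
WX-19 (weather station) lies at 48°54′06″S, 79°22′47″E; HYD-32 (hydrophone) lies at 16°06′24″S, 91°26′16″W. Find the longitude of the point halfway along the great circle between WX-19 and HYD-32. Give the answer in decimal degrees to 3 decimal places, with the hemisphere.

72.844°W

WX-19: φ = -48.90167°, λ = +79.37972°
HYD-32: φ = -16.10667°, λ = -91.43778°
Bx = cos φ₂ cos Δλ = -0.948435,  By = cos φ₂ sin Δλ = -0.153316
φₘ = atan2(sin φ₁ + sin φ₂, √((cos φ₁ + Bx)² + By²)) = -72.30238°
λₘ = λ₁ + atan2(By, cos φ₁ + Bx) = -72.84404°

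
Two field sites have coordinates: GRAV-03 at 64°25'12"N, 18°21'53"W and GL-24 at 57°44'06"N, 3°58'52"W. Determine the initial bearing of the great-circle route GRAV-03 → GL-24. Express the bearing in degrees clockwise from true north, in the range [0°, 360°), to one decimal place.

GRAV-03: φ = +64.42000°, λ = -18.36472°
GL-24: φ = +57.73500°, λ = -3.98111°
Δλ = 14.3836°
y = sin Δλ · cos φ₂ = 0.132612
x = cos φ₁ sin φ₂ − sin φ₁ cos φ₂ cos Δλ = -0.101317
θ = atan2(y, x) = 127.3804° → 127.3804° (mod 360°)

127.4°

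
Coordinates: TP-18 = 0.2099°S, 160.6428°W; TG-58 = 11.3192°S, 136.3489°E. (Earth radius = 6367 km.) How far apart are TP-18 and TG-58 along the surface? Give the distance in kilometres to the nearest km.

7060 km

Δφ = -11.1093°,  Δλ = -63.0083°
a = sin²(Δφ/2) + cos φ₁ cos φ₂ sin²(Δλ/2) = 0.277125
c = 2·arcsin(√a) = 1.108785 rad = 63.5287°
d = R·c = 6367 × 1.108785 = 7059.6 km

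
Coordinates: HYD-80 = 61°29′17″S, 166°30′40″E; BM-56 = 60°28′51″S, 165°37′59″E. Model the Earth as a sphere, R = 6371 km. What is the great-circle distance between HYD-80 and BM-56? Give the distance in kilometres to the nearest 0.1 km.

121.6 km

HYD-80: φ = -61.48806°, λ = +166.51111°
BM-56: φ = -60.48083°, λ = +165.63306°
Δφ = 1.0072°,  Δλ = -0.8781°
a = sin²(Δφ/2) + cos φ₁ cos φ₂ sin²(Δλ/2) = 0.000091
c = 2·arcsin(√a) = 0.019086 rad = 1.0935°
d = R·c = 6371 × 0.019086 = 121.6 km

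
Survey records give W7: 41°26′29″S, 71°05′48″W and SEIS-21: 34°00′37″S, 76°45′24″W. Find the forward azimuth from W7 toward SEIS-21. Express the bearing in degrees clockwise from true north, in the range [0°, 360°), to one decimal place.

327.2°

W7: φ = -41.44139°, λ = -71.09667°
SEIS-21: φ = -34.01028°, λ = -76.75667°
Δλ = -5.6600°
y = sin Δλ · cos φ₂ = -0.081754
x = cos φ₁ sin φ₂ − sin φ₁ cos φ₂ cos Δλ = 0.126659
θ = atan2(y, x) = -32.8408° → 327.1592° (mod 360°)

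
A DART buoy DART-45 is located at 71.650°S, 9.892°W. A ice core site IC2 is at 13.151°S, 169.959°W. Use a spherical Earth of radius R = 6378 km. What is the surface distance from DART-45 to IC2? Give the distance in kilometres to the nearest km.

Δφ = 58.4990°,  Δλ = -160.0670°
a = sin²(Δφ/2) + cos φ₁ cos φ₂ sin²(Δλ/2) = 0.536125
c = 2·arcsin(√a) = 1.643109 rad = 94.1432°
d = R·c = 6378 × 1.643109 = 10479.7 km

10480 km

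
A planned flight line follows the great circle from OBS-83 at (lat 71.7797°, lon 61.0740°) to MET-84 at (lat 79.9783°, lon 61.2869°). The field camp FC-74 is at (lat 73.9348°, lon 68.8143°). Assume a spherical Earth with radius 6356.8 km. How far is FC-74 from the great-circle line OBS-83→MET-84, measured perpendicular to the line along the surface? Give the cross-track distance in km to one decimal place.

δ₁₃ = central angle OBS-83→FC-74 = 0.054700 rad  (haversine)
θ₁₃ = bearing OBS-83→FC-74 = 42.978°,  θ₁₂ = bearing OBS-83→MET-84 = 0.260°
dₓₜ = R·arcsin(sin δ₁₃ · sin(θ₁₃ − θ₁₂)) = 6356.8·arcsin(0.05467·sin(42.718°)) = 235.823 km
|dₓₜ| = 235.823 km

235.8 km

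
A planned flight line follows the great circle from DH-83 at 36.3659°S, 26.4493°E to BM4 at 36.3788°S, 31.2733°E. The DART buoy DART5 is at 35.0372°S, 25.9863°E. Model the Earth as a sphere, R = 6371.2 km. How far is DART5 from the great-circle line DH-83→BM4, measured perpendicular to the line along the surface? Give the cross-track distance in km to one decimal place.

δ₁₃ = central angle DH-83→DART5 = 0.024101 rad  (haversine)
θ₁₃ = bearing DH-83→DART5 = 344.064°,  θ₁₂ = bearing DH-83→BM4 = 91.621°
dₓₜ = R·arcsin(sin δ₁₃ · sin(θ₁₃ − θ₁₂)) = 6371.2·arcsin(0.02410·sin(252.443°)) = -146.396 km
|dₓₜ| = 146.396 km

146.4 km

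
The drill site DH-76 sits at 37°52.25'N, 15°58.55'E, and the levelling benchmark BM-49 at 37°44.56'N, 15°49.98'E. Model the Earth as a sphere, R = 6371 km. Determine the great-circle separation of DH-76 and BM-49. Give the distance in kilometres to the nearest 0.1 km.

DH-76: φ = +37.87083°, λ = +15.97583°
BM-49: φ = +37.74267°, λ = +15.83300°
Δφ = -0.1282°,  Δλ = -0.1428°
a = sin²(Δφ/2) + cos φ₁ cos φ₂ sin²(Δλ/2) = 0.000002
c = 2·arcsin(√a) = 0.002980 rad = 0.1708°
d = R·c = 6371 × 0.002980 = 19.0 km

19.0 km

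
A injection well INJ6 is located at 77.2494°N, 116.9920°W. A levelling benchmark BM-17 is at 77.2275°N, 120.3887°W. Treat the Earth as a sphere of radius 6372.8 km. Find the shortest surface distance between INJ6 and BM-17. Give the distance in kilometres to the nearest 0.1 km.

83.5 km

Δφ = -0.0219°,  Δλ = -3.3967°
a = sin²(Δφ/2) + cos φ₁ cos φ₂ sin²(Δλ/2) = 0.000043
c = 2·arcsin(√a) = 0.013099 rad = 0.7505°
d = R·c = 6372.8 × 0.013099 = 83.5 km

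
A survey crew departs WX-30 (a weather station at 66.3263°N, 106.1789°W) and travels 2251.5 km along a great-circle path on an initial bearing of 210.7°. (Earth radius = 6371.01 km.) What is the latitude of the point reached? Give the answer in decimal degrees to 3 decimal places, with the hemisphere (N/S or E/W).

δ = d/R = 2251.5/6371.01 = 0.353398 rad
φ₂ = arcsin(sin φ₁ cos δ + cos φ₁ sin δ cos θ)
   = arcsin(0.91585·0.93820 + 0.40153·0.34609·-0.85985) = 47.71111°
λ₂ = λ₁ + atan2(sin θ sin δ cos φ₁, cos δ − sin φ₁ sin φ₂) = -121.40304°

47.711°N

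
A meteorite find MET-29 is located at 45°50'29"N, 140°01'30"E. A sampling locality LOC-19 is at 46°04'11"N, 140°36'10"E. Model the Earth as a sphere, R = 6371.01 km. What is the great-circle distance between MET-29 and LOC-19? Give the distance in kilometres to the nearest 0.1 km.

MET-29: φ = +45.84139°, λ = +140.02500°
LOC-19: φ = +46.06972°, λ = +140.60278°
Δφ = 0.2283°,  Δλ = 0.5778°
a = sin²(Δφ/2) + cos φ₁ cos φ₂ sin²(Δλ/2) = 0.000016
c = 2·arcsin(√a) = 0.008064 rad = 0.4620°
d = R·c = 6371.01 × 0.008064 = 51.4 km

51.4 km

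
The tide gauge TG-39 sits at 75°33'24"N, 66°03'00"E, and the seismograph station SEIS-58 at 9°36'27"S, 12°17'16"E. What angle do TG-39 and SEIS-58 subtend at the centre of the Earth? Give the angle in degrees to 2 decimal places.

90.93°

TG-39: φ = +75.55667°, λ = +66.05000°
SEIS-58: φ = -9.60750°, λ = +12.28778°
Δφ = -85.1642°,  Δλ = -53.7622°
a = sin²(Δφ/2) + cos φ₁ cos φ₂ sin²(Δλ/2) = 0.508124
c = 2·arcsin(√a) = 1.587045 rad = 90.9310°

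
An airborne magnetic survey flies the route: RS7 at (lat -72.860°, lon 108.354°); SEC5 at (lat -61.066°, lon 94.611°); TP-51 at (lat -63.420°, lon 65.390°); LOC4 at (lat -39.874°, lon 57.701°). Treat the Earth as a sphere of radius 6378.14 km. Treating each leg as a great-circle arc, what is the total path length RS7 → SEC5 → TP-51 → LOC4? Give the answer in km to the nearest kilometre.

RS7→SEC5: c = 0.224943 rad, d = 1434.72 km
SEC5→TP-51: c = 0.238861 rad, d = 1523.49 km
TP-51→LOC4: c = 0.418617 rad, d = 2670.00 km
Total = 1434.72 + 1523.49 + 2670.00 = 5628.20 km

5628 km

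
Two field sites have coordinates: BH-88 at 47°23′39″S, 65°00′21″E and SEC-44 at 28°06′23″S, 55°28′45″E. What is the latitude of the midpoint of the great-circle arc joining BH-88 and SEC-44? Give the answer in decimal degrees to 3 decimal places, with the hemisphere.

BH-88: φ = -47.39417°, λ = +65.00583°
SEC-44: φ = -28.10639°, λ = +55.47917°
Bx = cos φ₂ cos Δλ = 0.869909,  By = cos φ₂ sin Δλ = -0.145989
φₘ = atan2(sin φ₁ + sin φ₂, √((cos φ₁ + Bx)² + By²)) = -37.84461°
λₘ = λ₁ + atan2(By, cos φ₁ + Bx) = 59.61436°

37.845°S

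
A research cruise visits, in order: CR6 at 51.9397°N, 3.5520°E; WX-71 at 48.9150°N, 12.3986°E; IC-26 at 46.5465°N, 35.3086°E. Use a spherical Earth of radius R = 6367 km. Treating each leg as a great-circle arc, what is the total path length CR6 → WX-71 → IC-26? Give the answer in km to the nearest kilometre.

CR6→WX-71: c = 0.111529 rad, d = 710.10 km
WX-71→IC-26: c = 0.271044 rad, d = 1725.73 km
Total = 710.10 + 1725.73 = 2435.84 km

2436 km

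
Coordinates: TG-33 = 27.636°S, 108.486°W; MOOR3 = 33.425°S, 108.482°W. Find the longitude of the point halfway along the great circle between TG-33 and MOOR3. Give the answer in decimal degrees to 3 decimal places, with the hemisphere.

108.484°W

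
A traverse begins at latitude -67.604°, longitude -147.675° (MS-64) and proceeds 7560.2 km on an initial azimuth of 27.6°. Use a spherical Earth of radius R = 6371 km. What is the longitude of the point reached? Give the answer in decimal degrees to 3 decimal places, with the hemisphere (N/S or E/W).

122.222°W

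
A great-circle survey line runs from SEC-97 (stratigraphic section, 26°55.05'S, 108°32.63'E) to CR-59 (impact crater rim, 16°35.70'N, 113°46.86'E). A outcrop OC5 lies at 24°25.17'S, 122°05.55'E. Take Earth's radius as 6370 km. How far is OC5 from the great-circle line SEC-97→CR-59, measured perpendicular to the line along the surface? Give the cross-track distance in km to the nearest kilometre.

1332 km

SEC-97: φ = -26.91750°, λ = +108.54383°
CR-59: φ = +16.59500°, λ = +113.78100°
OC5: φ = -24.41950°, λ = +122.09250°
δ₁₃ = central angle SEC-97→OC5 = 0.217427 rad  (haversine)
θ₁₃ = bearing SEC-97→OC5 = 81.439°,  θ₁₂ = bearing SEC-97→CR-59 = 7.260°
dₓₜ = R·arcsin(sin δ₁₃ · sin(θ₁₃ − θ₁₂)) = 6370·arcsin(0.21572·sin(74.179°)) = 1331.748 km
|dₓₜ| = 1331.748 km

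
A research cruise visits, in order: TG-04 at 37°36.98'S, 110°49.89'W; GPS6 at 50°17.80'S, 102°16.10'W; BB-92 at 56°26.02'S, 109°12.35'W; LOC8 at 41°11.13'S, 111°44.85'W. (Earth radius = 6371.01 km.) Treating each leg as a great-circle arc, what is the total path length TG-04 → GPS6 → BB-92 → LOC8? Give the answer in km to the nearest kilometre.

TG-04: φ = -37.61633°, λ = -110.83150°
GPS6: φ = -50.29667°, λ = -102.26833°
BB-92: φ = -56.43367°, λ = -109.20583°
LOC8: φ = -41.18550°, λ = -111.74750°
TG-04→GPS6: c = 0.245693 rad, d = 1565.31 km
GPS6→BB-92: c = 0.129061 rad, d = 822.25 km
BB-92→LOC8: c = 0.267683 rad, d = 1705.41 km
Total = 1565.31 + 822.25 + 1705.41 = 4092.97 km

4093 km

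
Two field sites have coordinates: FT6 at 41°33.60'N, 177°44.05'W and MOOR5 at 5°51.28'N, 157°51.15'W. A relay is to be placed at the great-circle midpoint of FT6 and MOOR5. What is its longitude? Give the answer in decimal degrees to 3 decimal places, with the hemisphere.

FT6: φ = +41.56000°, λ = -177.73417°
MOOR5: φ = +5.85467°, λ = -157.85250°
Bx = cos φ₂ cos Δλ = 0.935492,  By = cos φ₂ sin Δλ = 0.338305
φₘ = atan2(sin φ₁ + sin φ₂, √((cos φ₁ + Bx)² + By²)) = 24.02150°
λₘ = λ₁ + atan2(By, cos φ₁ + Bx) = -166.37339°

166.373°W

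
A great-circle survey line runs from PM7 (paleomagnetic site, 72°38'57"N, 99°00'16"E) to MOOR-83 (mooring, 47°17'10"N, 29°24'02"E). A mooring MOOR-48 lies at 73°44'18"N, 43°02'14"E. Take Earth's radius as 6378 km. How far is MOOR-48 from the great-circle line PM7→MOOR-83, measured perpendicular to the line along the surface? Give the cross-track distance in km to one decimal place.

PM7: φ = +72.64917°, λ = +99.00444°
MOOR-83: φ = +47.28611°, λ = +29.40056°
MOOR-48: φ = +73.73833°, λ = +43.03722°
δ₁₃ = central angle PM7→MOOR-48 = 0.272699 rad  (haversine)
θ₁₃ = bearing PM7→MOOR-48 = 300.501°,  θ₁₂ = bearing PM7→MOOR-83 = 269.412°
dₓₜ = R·arcsin(sin δ₁₃ · sin(θ₁₃ − θ₁₂)) = 6378·arcsin(0.26933·sin(31.090°)) = 889.924 km
|dₓₜ| = 889.924 km

889.9 km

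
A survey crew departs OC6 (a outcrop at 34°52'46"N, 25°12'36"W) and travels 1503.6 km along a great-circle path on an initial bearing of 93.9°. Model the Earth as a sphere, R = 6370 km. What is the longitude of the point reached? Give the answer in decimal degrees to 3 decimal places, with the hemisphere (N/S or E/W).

OC6: φ = +34.87944°, λ = -25.21000°
δ = d/R = 1503.6/6370 = 0.236044 rad
φ₂ = arcsin(sin φ₁ cos δ + cos φ₁ sin δ cos θ)
   = arcsin(0.57185·0.97227 + 0.82036·0.23386·-0.06802) = 32.88441°
λ₂ = λ₁ + atan2(sin θ sin δ cos φ₁, cos δ − sin φ₁ sin φ₂) = -9.07899°

9.079°W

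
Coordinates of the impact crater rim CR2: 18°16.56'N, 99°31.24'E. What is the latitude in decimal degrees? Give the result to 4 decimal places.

18° + 16.56′/60 = 18 + 0.27600 = 18.2760°

18.2760°N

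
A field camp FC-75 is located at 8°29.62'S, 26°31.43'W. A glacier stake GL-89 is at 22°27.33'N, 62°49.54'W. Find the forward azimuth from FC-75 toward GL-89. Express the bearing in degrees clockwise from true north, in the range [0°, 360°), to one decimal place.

FC-75: φ = -8.49367°, λ = -26.52383°
GL-89: φ = +22.45550°, λ = -62.82567°
Δλ = -36.3018°
y = sin Δλ · cos φ₂ = -0.547148
x = cos φ₁ sin φ₂ − sin φ₁ cos φ₂ cos Δλ = 0.487784
θ = atan2(y, x) = -48.2829° → 311.7171° (mod 360°)

311.7°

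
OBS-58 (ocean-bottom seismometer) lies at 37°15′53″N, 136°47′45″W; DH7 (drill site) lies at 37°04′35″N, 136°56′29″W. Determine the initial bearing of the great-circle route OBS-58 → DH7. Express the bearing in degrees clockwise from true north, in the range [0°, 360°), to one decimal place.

211.7°

OBS-58: φ = +37.26472°, λ = -136.79583°
DH7: φ = +37.07639°, λ = -136.94139°
Δλ = -0.1456°
y = sin Δλ · cos φ₂ = -0.002027
x = cos φ₁ sin φ₂ − sin φ₁ cos φ₂ cos Δλ = -0.003285
θ = atan2(y, x) = -148.3293° → 211.6707° (mod 360°)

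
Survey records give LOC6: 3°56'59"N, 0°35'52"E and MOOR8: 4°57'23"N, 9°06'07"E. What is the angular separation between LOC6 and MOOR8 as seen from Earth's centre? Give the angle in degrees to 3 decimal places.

LOC6: φ = +3.94972°, λ = +0.59778°
MOOR8: φ = +4.95639°, λ = +9.10194°
Δφ = 1.0067°,  Δλ = 8.5042°
a = sin²(Δφ/2) + cos φ₁ cos φ₂ sin²(Δλ/2) = 0.005541
c = 2·arcsin(√a) = 0.149014 rad = 8.5379°

8.538°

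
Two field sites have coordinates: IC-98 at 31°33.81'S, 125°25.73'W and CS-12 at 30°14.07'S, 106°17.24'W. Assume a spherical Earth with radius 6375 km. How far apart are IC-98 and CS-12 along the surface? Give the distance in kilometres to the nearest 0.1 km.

IC-98: φ = -31.56350°, λ = -125.42883°
CS-12: φ = -30.23450°, λ = -106.28733°
Δφ = 1.3290°,  Δλ = 19.1415°
a = sin²(Δφ/2) + cos φ₁ cos φ₂ sin²(Δλ/2) = 0.020485
c = 2·arcsin(√a) = 0.287238 rad = 16.4575°
d = R·c = 6375 × 0.287238 = 1831.1 km

1831.1 km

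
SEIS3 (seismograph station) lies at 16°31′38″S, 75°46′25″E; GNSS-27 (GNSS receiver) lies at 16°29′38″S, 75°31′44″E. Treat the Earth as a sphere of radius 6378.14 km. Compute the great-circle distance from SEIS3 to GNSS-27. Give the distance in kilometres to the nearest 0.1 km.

SEIS3: φ = -16.52722°, λ = +75.77361°
GNSS-27: φ = -16.49389°, λ = +75.52889°
Δφ = 0.0333°,  Δλ = -0.2447°
a = sin²(Δφ/2) + cos φ₁ cos φ₂ sin²(Δλ/2) = 0.000004
c = 2·arcsin(√a) = 0.004136 rad = 0.2370°
d = R·c = 6378.14 × 0.004136 = 26.4 km

26.4 km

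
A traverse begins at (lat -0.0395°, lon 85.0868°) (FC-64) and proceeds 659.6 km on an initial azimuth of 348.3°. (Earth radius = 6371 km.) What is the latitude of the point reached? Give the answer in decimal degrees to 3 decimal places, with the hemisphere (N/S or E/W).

δ = d/R = 659.6/6371 = 0.103532 rad
φ₂ = arcsin(sin φ₁ cos δ + cos φ₁ sin δ cos θ)
   = arcsin(-0.00069·0.99465 + 1.00000·0.10335·0.97922) = 5.76876°
λ₂ = λ₁ + atan2(sin θ sin δ cos φ₁, cos δ − sin φ₁ sin φ₂) = 83.87983°

5.769°N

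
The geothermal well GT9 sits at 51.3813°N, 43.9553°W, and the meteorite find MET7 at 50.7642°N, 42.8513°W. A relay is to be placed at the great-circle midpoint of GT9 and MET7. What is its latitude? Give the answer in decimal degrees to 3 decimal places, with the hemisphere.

Bx = cos φ₂ cos Δλ = 0.632396,  By = cos φ₂ sin Δλ = 0.012187
φₘ = atan2(sin φ₁ + sin φ₂, √((cos φ₁ + Bx)² + By²)) = 51.07405°
λₘ = λ₁ + atan2(By, cos φ₁ + Bx) = -43.39962°

51.074°N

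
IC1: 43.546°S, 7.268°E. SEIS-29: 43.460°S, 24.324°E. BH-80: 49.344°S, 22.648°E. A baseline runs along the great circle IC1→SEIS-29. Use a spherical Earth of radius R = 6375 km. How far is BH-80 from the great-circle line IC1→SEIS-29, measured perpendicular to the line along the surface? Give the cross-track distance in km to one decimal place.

δ₁₃ = central angle IC1→BH-80 = 0.210279 rad  (haversine)
θ₁₃ = bearing IC1→BH-80 = 124.124°,  θ₁₂ = bearing IC1→SEIS-29 = 95.498°
dₓₜ = R·arcsin(sin δ₁₃ · sin(θ₁₃ − θ₁₂)) = 6375·arcsin(0.20873·sin(28.626°)) = 638.574 km
|dₓₜ| = 638.574 km

638.6 km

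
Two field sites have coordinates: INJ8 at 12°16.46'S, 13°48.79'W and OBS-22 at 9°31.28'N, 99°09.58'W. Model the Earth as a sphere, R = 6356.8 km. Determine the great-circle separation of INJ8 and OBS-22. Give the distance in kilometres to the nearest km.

9712 km

INJ8: φ = -12.27433°, λ = -13.81317°
OBS-22: φ = +9.52133°, λ = -99.15967°
Δφ = 21.7957°,  Δλ = -85.3465°
a = sin²(Δφ/2) + cos φ₁ cos φ₂ sin²(Δλ/2) = 0.478491
c = 2·arcsin(√a) = 1.527766 rad = 87.5345°
d = R·c = 6356.8 × 1.527766 = 9711.7 km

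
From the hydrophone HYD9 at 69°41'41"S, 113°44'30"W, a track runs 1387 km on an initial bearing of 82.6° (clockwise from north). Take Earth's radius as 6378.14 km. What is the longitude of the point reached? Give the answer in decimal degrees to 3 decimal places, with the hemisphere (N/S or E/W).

83.358°W

HYD9: φ = -69.69472°, λ = -113.74167°
δ = d/R = 1387/6378.14 = 0.217462 rad
φ₂ = arcsin(sin φ₁ cos δ + cos φ₁ sin δ cos θ)
   = arcsin(-0.93786·0.97645 + 0.34702·0.21575·0.12880) = -64.97534°
λ₂ = λ₁ + atan2(sin θ sin δ cos φ₁, cos δ − sin φ₁ sin φ₂) = -83.35765°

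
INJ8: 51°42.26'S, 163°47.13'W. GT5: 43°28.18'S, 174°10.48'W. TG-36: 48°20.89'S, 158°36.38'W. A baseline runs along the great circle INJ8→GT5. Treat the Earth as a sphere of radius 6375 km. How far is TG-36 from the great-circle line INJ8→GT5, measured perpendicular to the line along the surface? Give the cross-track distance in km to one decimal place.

INJ8: φ = -51.70433°, λ = -163.78550°
GT5: φ = -43.46967°, λ = -174.17467°
TG-36: φ = -48.34817°, λ = -158.60633°
δ₁₃ = central angle INJ8→TG-36 = 0.082445 rad  (haversine)
θ₁₃ = bearing INJ8→TG-36 = 46.762°,  θ₁₂ = bearing INJ8→GT5 = 315.652°
dₓₜ = R·arcsin(sin δ₁₃ · sin(θ₁₃ − θ₁₂)) = 6375·arcsin(0.08235·sin(-268.891°)) = 525.485 km
|dₓₜ| = 525.485 km

525.5 km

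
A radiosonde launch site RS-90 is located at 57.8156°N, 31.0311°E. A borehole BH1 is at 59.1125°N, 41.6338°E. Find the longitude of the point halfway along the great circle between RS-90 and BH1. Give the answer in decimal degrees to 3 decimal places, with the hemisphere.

36.234°E

Bx = cos φ₂ cos Δλ = 0.504589,  By = cos φ₂ sin Δλ = 0.094456
φₘ = atan2(sin φ₁ + sin φ₂, √((cos φ₁ + Bx)² + By²)) = 58.57339°
λₘ = λ₁ + atan2(By, cos φ₁ + Bx) = 36.23440°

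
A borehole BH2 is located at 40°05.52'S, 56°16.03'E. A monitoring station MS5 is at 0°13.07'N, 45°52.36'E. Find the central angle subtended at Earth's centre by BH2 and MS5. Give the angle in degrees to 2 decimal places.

41.41°

BH2: φ = -40.09200°, λ = +56.26717°
MS5: φ = +0.21783°, λ = +45.87267°
Δφ = 40.3098°,  Δλ = -10.3945°
a = sin²(Δφ/2) + cos φ₁ cos φ₂ sin²(Δλ/2) = 0.124999
c = 2·arcsin(√a) = 0.722730 rad = 41.4094°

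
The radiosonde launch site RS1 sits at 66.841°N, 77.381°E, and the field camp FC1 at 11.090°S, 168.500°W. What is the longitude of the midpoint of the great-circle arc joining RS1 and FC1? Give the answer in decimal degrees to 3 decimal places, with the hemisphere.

Bx = cos φ₂ cos Δλ = -0.401002,  By = cos φ₂ sin Δλ = 0.895655
φₘ = atan2(sin φ₁ + sin φ₂, √((cos φ₁ + Bx)² + By²)) = 39.06763°
λₘ = λ₁ + atan2(By, cos φ₁ + Bx) = 167.87474°

167.875°E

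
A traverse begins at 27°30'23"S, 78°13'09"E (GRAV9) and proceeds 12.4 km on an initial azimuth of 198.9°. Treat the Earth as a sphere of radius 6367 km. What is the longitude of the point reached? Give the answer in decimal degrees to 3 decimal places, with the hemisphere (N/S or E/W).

78.178°E

GRAV9: φ = -27.50639°, λ = +78.21917°
δ = d/R = 12.4/6367 = 0.001948 rad
φ₂ = arcsin(sin φ₁ cos δ + cos φ₁ sin δ cos θ)
   = arcsin(-0.46185·1.00000 + 0.88696·0.00195·-0.94609) = -27.61195°
λ₂ = λ₁ + atan2(sin θ sin δ cos φ₁, cos δ − sin φ₁ sin φ₂) = 78.17838°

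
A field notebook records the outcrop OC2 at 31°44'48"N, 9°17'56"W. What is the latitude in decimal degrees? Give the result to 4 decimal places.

31.7467°N

31° + 44′/60 + 48″/3600 = 31 + 0.73333 + 0.01333 = 31.7467°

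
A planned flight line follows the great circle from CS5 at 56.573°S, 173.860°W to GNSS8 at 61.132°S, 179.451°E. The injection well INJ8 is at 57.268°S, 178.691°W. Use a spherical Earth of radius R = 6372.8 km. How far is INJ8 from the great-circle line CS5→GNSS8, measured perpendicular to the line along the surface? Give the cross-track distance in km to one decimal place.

190.2 km

δ₁₃ = central angle CS5→INJ8 = 0.047581 rad  (haversine)
θ₁₃ = bearing CS5→INJ8 = 253.218°,  θ₁₂ = bearing CS5→GNSS8 = 214.368°
dₓₜ = R·arcsin(sin δ₁₃ · sin(θ₁₃ − θ₁₂)) = 6372.8·arcsin(0.04756·sin(38.850°)) = 190.162 km
|dₓₜ| = 190.162 km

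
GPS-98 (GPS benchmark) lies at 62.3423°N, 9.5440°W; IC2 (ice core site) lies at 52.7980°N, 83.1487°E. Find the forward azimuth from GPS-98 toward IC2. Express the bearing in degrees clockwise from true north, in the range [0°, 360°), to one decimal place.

56.8°

Δλ = 92.6927°
y = sin Δλ · cos φ₂ = 0.603959
x = cos φ₁ sin φ₂ − sin φ₁ cos φ₂ cos Δλ = 0.394889
θ = atan2(y, x) = 56.8220° → 56.8220° (mod 360°)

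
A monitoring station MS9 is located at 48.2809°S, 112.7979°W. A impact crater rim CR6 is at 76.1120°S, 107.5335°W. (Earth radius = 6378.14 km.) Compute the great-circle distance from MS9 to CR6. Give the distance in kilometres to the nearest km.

3107 km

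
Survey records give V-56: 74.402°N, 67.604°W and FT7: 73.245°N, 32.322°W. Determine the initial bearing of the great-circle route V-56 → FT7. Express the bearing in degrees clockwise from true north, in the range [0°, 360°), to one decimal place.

79.5°

Δλ = 35.2820°
y = sin Δλ · cos φ₂ = 0.166511
x = cos φ₁ sin φ₂ − sin φ₁ cos φ₂ cos Δλ = 0.030809
θ = atan2(y, x) = 79.5172° → 79.5172° (mod 360°)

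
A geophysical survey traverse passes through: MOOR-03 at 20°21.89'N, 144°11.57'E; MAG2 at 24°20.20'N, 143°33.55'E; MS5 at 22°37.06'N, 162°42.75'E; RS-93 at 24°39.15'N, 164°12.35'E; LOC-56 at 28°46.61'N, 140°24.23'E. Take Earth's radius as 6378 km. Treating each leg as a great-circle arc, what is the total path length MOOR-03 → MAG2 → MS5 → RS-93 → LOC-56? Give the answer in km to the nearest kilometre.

5090 km

MOOR-03: φ = +20.36483°, λ = +144.19283°
MAG2: φ = +24.33667°, λ = +143.55917°
MS5: φ = +22.61767°, λ = +162.71250°
RS-93: φ = +24.65250°, λ = +164.20583°
LOC-56: φ = +28.77683°, λ = +140.40383°
MOOR-03→MAG2: c = 0.070072 rad, d = 446.92 km
MAG2→MS5: c = 0.307835 rad, d = 1963.37 km
MS5→RS-93: c = 0.042794 rad, d = 272.94 km
RS-93→LOC-56: c = 0.377321 rad, d = 2406.55 km
Total = 446.92 + 1963.37 + 272.94 + 2406.55 = 5089.78 km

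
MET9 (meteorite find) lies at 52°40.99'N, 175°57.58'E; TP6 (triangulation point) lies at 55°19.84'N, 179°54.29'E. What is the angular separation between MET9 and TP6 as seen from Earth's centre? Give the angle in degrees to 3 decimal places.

3.518°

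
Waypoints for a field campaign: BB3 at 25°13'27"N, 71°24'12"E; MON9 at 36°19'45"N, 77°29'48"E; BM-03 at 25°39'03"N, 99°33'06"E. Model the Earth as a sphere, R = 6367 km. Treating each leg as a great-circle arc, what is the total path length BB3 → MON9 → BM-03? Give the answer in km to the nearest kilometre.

BB3: φ = +25.22417°, λ = +71.40333°
MON9: φ = +36.32917°, λ = +77.49667°
BM-03: φ = +25.65083°, λ = +99.55167°
BB3→MON9: c = 0.214146 rad, d = 1363.47 km
MON9→BM-03: c = 0.377633 rad, d = 2404.39 km
Total = 1363.47 + 2404.39 = 3767.85 km

3768 km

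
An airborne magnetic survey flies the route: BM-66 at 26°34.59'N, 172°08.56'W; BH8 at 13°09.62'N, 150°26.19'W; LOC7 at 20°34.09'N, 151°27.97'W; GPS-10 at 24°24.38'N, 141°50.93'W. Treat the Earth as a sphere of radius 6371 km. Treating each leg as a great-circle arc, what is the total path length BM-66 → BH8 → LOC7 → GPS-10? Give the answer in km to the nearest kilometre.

4616 km

BM-66: φ = +26.57650°, λ = -172.14267°
BH8: φ = +13.16033°, λ = -150.43650°
LOC7: φ = +20.56817°, λ = -151.46617°
GPS-10: φ = +24.40633°, λ = -141.84883°
BM-66→BH8: c = 0.425189 rad, d = 2708.88 km
BH8→LOC7: c = 0.130428 rad, d = 830.96 km
LOC7→GPS-10: c = 0.168875 rad, d = 1075.90 km
Total = 2708.88 + 830.96 + 1075.90 = 4615.74 km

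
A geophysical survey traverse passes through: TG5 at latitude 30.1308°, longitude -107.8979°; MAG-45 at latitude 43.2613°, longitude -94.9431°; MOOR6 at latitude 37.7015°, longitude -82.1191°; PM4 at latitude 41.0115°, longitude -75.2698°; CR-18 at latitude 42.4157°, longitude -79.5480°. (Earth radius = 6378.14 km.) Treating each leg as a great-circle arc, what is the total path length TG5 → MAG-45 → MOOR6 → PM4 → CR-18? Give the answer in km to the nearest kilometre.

4190 km

TG5→MAG-45: c = 0.291465 rad, d = 1859.00 km
MAG-45→MOOR6: c = 0.195640 rad, d = 1247.82 km
MOOR6→PM4: c = 0.108949 rad, d = 694.89 km
PM4→CR-18: c = 0.060879 rad, d = 388.30 km
Total = 1859.00 + 1247.82 + 694.89 + 388.30 = 4190.01 km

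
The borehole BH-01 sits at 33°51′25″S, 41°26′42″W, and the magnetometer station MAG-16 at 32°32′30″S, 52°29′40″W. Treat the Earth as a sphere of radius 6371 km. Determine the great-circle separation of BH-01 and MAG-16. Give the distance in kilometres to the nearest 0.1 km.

BH-01: φ = -33.85694°, λ = -41.44500°
MAG-16: φ = -32.54167°, λ = -52.49444°
Δφ = 1.3153°,  Δλ = -11.0494°
a = sin²(Δφ/2) + cos φ₁ cos φ₂ sin²(Δλ/2) = 0.006620
c = 2·arcsin(√a) = 0.162913 rad = 9.3342°
d = R·c = 6371 × 0.162913 = 1037.9 km

1037.9 km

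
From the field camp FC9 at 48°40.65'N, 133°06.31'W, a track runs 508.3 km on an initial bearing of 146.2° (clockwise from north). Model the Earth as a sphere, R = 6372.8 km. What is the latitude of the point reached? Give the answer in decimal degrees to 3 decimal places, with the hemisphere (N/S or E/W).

FC9: φ = +48.67750°, λ = -133.10517°
δ = d/R = 508.3/6372.8 = 0.079761 rad
φ₂ = arcsin(sin φ₁ cos δ + cos φ₁ sin δ cos θ)
   = arcsin(0.75100·0.99682 + 0.66030·0.07968·-0.83098) = 44.82140°
λ₂ = λ₁ + atan2(sin θ sin δ cos φ₁, cos δ − sin φ₁ sin φ₂) = -129.52250°

44.821°N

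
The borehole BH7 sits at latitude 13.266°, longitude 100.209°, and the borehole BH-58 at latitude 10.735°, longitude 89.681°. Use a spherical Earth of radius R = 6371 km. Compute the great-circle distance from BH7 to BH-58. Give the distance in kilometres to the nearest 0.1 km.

Δφ = -2.5310°,  Δλ = -10.5280°
a = sin²(Δφ/2) + cos φ₁ cos φ₂ sin²(Δλ/2) = 0.008537
c = 2·arcsin(√a) = 0.185055 rad = 10.6029°
d = R·c = 6371 × 0.185055 = 1179.0 km

1179.0 km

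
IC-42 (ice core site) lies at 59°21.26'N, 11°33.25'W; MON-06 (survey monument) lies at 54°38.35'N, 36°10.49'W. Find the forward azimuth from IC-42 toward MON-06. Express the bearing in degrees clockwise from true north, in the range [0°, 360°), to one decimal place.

IC-42: φ = +59.35433°, λ = -11.55417°
MON-06: φ = +54.63917°, λ = -36.17483°
Δλ = -24.6207°
y = sin Δλ · cos φ₂ = -0.241101
x = cos φ₁ sin φ₂ − sin φ₁ cos φ₂ cos Δλ = -0.036936
θ = atan2(y, x) = -98.7099° → 261.2901° (mod 360°)

261.3°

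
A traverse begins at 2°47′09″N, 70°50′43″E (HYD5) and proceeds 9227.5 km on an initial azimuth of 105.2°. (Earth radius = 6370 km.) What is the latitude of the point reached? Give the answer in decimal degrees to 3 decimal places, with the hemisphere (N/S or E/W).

14.714°S

HYD5: φ = +2.78583°, λ = +70.84528°
δ = d/R = 9227.5/6370 = 1.448587 rad
φ₂ = arcsin(sin φ₁ cos δ + cos φ₁ sin δ cos θ)
   = arcsin(0.04860·0.12191 + 0.99882·0.99254·-0.26219) = -14.71441°
λ₂ = λ₁ + atan2(sin θ sin δ cos φ₁, cos δ − sin φ₁ sin φ₂) = 152.85721°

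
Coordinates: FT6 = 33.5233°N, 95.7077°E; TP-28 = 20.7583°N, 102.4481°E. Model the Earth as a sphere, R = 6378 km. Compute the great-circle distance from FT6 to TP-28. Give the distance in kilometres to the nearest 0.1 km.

1568.9 km

Δφ = -12.7650°,  Δλ = 6.7404°
a = sin²(Δφ/2) + cos φ₁ cos φ₂ sin²(Δλ/2) = 0.015052
c = 2·arcsin(√a) = 0.245991 rad = 14.0943°
d = R·c = 6378 × 0.245991 = 1568.9 km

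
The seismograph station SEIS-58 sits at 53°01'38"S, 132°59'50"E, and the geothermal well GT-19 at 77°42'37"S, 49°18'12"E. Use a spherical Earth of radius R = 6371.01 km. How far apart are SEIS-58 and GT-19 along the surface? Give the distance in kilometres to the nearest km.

4156 km

SEIS-58: φ = -53.02722°, λ = +132.99722°
GT-19: φ = -77.71028°, λ = +49.30333°
Δφ = -24.6831°,  Δλ = -83.6939°
a = sin²(Δφ/2) + cos φ₁ cos φ₂ sin²(Δλ/2) = 0.102663
c = 2·arcsin(√a) = 0.652325 rad = 37.3755°
d = R·c = 6371.01 × 0.652325 = 4156.0 km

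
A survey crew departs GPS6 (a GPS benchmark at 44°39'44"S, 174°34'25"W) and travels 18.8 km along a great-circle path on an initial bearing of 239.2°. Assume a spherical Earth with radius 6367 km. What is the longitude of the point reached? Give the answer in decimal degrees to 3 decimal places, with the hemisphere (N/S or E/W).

GPS6: φ = -44.66222°, λ = -174.57361°
δ = d/R = 18.8/6367 = 0.002953 rad
φ₂ = arcsin(sin φ₁ cos δ + cos φ₁ sin δ cos θ)
   = arcsin(-0.70293·1.00000 + 0.71126·0.00295·-0.51204) = -44.74867°
λ₂ = λ₁ + atan2(sin θ sin δ cos φ₁, cos δ − sin φ₁ sin φ₂) = -174.77823°

174.778°W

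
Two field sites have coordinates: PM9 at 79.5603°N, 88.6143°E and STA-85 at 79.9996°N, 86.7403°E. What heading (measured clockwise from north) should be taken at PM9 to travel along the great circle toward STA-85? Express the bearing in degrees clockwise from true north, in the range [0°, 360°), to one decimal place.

323.8°

Δλ = -1.8740°
y = sin Δλ · cos φ₂ = -0.005679
x = cos φ₁ sin φ₂ − sin φ₁ cos φ₂ cos Δλ = 0.007758
θ = atan2(y, x) = -36.2021° → 323.7979° (mod 360°)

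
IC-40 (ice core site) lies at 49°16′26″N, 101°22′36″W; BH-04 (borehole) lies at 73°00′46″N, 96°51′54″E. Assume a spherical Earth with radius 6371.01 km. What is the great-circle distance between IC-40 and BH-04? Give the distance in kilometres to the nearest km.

IC-40: φ = +49.27389°, λ = -101.37667°
BH-04: φ = +73.01278°, λ = +96.86500°
Δφ = 23.7389°,  Δλ = -161.7583°
a = sin²(Δφ/2) + cos φ₁ cos φ₂ sin²(Δλ/2) = 0.228132
c = 2·arcsin(√a) = 0.995915 rad = 57.0617°
d = R·c = 6371.01 × 0.995915 = 6345.0 km

6345 km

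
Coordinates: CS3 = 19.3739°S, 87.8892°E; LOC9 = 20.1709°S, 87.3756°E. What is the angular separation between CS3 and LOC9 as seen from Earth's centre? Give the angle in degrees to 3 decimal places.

0.932°

Δφ = -0.7970°,  Δλ = -0.5136°
a = sin²(Δφ/2) + cos φ₁ cos φ₂ sin²(Δλ/2) = 0.000066
c = 2·arcsin(√a) = 0.016268 rad = 0.9321°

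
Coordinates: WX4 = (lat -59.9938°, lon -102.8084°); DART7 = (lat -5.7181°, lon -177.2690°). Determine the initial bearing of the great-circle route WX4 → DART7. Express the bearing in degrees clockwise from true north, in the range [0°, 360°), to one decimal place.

Δλ = -74.4606°
y = sin Δλ · cos φ₂ = -0.958652
x = cos φ₁ sin φ₂ − sin φ₁ cos φ₂ cos Δλ = 0.181014
θ = atan2(y, x) = -79.3072° → 280.6928° (mod 360°)

280.7°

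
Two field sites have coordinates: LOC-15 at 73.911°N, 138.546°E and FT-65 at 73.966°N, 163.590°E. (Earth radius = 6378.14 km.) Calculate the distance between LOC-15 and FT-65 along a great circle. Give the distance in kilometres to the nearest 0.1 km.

765.7 km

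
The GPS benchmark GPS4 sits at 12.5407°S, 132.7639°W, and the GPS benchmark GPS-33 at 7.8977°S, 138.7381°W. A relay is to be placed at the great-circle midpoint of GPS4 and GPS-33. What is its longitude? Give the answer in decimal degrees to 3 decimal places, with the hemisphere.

135.773°W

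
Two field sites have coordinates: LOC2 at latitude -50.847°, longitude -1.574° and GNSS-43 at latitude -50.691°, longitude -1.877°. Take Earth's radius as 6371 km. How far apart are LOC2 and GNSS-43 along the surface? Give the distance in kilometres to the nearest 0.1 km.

Δφ = 0.1560°,  Δλ = -0.3030°
a = sin²(Δφ/2) + cos φ₁ cos φ₂ sin²(Δλ/2) = 0.000005
c = 2·arcsin(√a) = 0.004313 rad = 0.2471°
d = R·c = 6371 × 0.004313 = 27.5 km

27.5 km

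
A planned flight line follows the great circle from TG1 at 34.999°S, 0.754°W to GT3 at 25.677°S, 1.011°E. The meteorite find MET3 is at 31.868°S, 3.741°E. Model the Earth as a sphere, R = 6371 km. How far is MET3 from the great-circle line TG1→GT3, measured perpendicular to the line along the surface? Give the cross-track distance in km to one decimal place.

360.9 km

δ₁₃ = central angle TG1→MET3 = 0.085261 rad  (haversine)
θ₁₃ = bearing TG1→MET3 = 51.407°,  θ₁₂ = bearing TG1→GT3 = 9.739°
dₓₜ = R·arcsin(sin δ₁₃ · sin(θ₁₃ − θ₁₂)) = 6371·arcsin(0.08516·sin(41.668°)) = 360.881 km
|dₓₜ| = 360.881 km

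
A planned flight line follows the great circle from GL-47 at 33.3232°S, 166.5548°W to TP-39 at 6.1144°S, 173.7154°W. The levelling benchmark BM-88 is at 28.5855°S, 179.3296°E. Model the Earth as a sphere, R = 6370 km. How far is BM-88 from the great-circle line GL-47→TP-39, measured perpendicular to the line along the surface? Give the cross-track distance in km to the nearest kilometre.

1209 km

δ₁₃ = central angle GL-47→BM-88 = 0.226632 rad  (haversine)
θ₁₃ = bearing GL-47→BM-88 = 287.623°,  θ₁₂ = bearing GL-47→TP-39 = 344.697°
dₓₜ = R·arcsin(sin δ₁₃ · sin(θ₁₃ − θ₁₂)) = 6370·arcsin(0.22470·sin(-57.074°)) = -1208.651 km
|dₓₜ| = 1208.651 km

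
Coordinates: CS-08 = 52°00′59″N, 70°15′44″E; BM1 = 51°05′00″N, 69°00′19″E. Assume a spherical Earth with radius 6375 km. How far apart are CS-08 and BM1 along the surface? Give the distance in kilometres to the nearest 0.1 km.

CS-08: φ = +52.01639°, λ = +70.26222°
BM1: φ = +51.08333°, λ = +69.00528°
Δφ = -0.9331°,  Δλ = -1.2569°
a = sin²(Δφ/2) + cos φ₁ cos φ₂ sin²(Δλ/2) = 0.000113
c = 2·arcsin(√a) = 0.021243 rad = 1.2171°
d = R·c = 6375 × 0.021243 = 135.4 km

135.4 km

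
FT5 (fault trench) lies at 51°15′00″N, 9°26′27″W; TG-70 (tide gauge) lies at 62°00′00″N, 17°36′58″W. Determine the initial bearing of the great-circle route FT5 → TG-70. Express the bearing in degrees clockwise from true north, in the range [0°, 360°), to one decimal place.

340.7°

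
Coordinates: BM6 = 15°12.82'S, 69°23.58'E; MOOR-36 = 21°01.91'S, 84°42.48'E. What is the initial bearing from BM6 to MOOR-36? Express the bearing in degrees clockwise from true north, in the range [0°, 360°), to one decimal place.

114.1°

BM6: φ = -15.21367°, λ = +69.39300°
MOOR-36: φ = -21.03183°, λ = +84.70800°
Δλ = 15.3150°
y = sin Δλ · cos φ₂ = 0.246530
x = cos φ₁ sin φ₂ − sin φ₁ cos φ₂ cos Δλ = -0.110070
θ = atan2(y, x) = 114.0597° → 114.0597° (mod 360°)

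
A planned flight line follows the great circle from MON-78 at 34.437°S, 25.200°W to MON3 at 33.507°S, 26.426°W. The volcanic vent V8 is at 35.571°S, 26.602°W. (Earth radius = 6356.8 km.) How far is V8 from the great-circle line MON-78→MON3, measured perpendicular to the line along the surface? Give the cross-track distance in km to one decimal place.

δ₁₃ = central angle MON-78→V8 = 0.028168 rad  (haversine)
θ₁₃ = bearing MON-78→V8 = 224.961°,  θ₁₂ = bearing MON-78→MON3 = 312.105°
dₓₜ = R·arcsin(sin δ₁₃ · sin(θ₁₃ − θ₁₂)) = 6356.8·arcsin(0.02816·sin(-87.144°)) = -178.834 km
|dₓₜ| = 178.834 km

178.8 km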